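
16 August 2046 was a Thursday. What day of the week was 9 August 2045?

Wednesday

Count forward from the earlier date (August 9, 2045) to the later (August 16, 2046):
August 9, 2045 → August 9, 2046: 365 days.
Within August 2046: 16 − 9 = 7 days.
Total: 372 days.
372 mod 7 = 1, so 1 day before Thursday is Wednesday.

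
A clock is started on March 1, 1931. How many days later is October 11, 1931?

March 1931: 31 − 1 = 30 days remain.
Then April (30), May (31), June (30), July (31), August (31), September (30): 30 + 31 + 30 + 31 + 31 + 30 = 183 days.
October 1–11, 1931: 11 days.
Total: 30 + 183 + 11 = 224 days.

224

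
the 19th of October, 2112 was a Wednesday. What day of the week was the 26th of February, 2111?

Thursday

Count forward from the earlier date (February 26, 2111) to the later (October 19, 2112):
February 26, 2111 → February 26, 2112: 365 days.
February 2112: 29 − 26 = 3 days remain (2112 is a leap year, so February has 29 days).
Then March (31), April (30), May (31), June (30), July (31), August (31), September (30): 31 + 30 + 31 + 30 + 31 + 31 + 30 = 214 days.
October 1–19, 2112: 19 days.
Residual: 236 days.
Total: 601 days.
601 mod 7 = 6, so 6 days before Wednesday is Thursday.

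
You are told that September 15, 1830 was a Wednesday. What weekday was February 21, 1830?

Sunday

Count forward from the earlier date (February 21, 1830) to the later (September 15, 1830):
February 1830: 28 − 21 = 7 days remain (1830 is not a leap year, so February has 28 days).
Then March (31), April (30), May (31), June (30), July (31), August (31): 31 + 30 + 31 + 30 + 31 + 31 = 184 days.
September 1–15, 1830: 15 days.
Total: 7 + 184 + 15 = 206 days.
206 mod 7 = 3, so 3 days before Wednesday is Sunday.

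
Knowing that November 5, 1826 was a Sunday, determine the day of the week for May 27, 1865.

Saturday

From November 5, 1826 to November 5, 1864: 38 years, of which 10 contain a Feb 29 — 28×365 + 10×366 = 13880 days.
November 1864: 30 − 5 = 25 days remain.
Then December (31), January (31), February 1865 (28), March (31), April (30): 31 + 31 + 28 + 31 + 30 = 151 days.
May 1–27, 1865: 27 days.
Residual: 203 days.
Total: 14083 days.
14083 mod 7 = 6, so 6 days after Sunday is Saturday.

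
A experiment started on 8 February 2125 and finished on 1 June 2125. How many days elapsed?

113

February 2125: 28 − 8 = 20 days remain (2125 is not a leap year, so February has 28 days).
Then March (31), April (30), May (31): 31 + 30 + 31 = 92 days.
June 1, 2125: 1 day.
Total: 20 + 92 + 1 = 113 days.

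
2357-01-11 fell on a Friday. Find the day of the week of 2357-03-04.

January 2357: 31 − 11 = 20 days remain.
Then February 2357 (28): 28 days.
March 1–4, 2357: 4 days.
Total: 20 + 28 + 4 = 52 days.
52 mod 7 = 3, so 3 days after Friday is Monday.

Monday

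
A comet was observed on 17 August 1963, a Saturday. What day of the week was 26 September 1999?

From August 17, 1963 to August 17, 1999: 36 years, of which 9 contain a Feb 29 — 27×365 + 9×366 = 13149 days.
August 1999: 31 − 17 = 14 days remain.
September 1–26, 1999: 26 days.
Residual: 40 days.
Total: 13189 days.
13189 mod 7 = 1, so 1 day after Saturday is Sunday.

Sunday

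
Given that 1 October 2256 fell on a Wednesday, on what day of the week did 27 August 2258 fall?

Friday

October 1, 2256 → October 1, 2257: 365 days.
October 2257: 31 − 1 = 30 days remain.
Then 9 full months totalling 273 days.
August 1–27, 2258: 27 days.
Residual: 330 days.
Total: 695 days.
695 mod 7 = 2, so 2 days after Wednesday is Friday.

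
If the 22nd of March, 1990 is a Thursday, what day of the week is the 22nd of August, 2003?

From March 22, 1990 to March 22, 2003: 13 years, of which 3 contain a Feb 29 — 10×365 + 3×366 = 4748 days.
(2000 is a leap year (divisible by 400).)
March 2003: 31 − 22 = 9 days remain.
Then April (30), May (31), June (30), July (31): 30 + 31 + 30 + 31 = 122 days.
August 1–22, 2003: 22 days.
Residual: 153 days.
Total: 4901 days.
4901 mod 7 = 1, so 1 day after Thursday is Friday.

Friday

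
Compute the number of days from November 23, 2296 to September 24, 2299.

November 23, 2296 → November 23, 2297: 365 days.
November 23, 2297 → November 23, 2298: 365 days.
November 2298: 30 − 23 = 7 days remain.
Then 9 full months totalling 274 days.
September 1–24, 2299: 24 days.
Residual: 305 days.
Total: 1035 days.

1035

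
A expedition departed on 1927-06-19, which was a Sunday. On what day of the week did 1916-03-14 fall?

Tuesday

Count forward from the earlier date (March 14, 1916) to the later (June 19, 1927):
Day-of-year of March 14, 1916: 74.
Day-of-year of June 19, 1927: 170.
1916 has 366 days, so 366 − 74 = 292 days remain in 1916.
Full years 1917–1926: 8 common + 2 leap = 8×365 + 2×366 = 3652 days.
Total: 292 + 3652 + 170 = 4114 days.
4114 mod 7 = 5, so 5 days before Sunday is Tuesday.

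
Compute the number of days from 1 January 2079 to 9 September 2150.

From January 1, 2079 to January 1, 2150: 71 years, of which 17 contain a Feb 29 — 54×365 + 17×366 = 25932 days.
(2100 is not a leap year (divisible by 100 but not 400).)
January 2150: 31 − 1 = 30 days remain.
Then February 2150 (28), March (31), April (30), May (31), June (30), July (31), August (31): 28 + 31 + 30 + 31 + 30 + 31 + 31 = 212 days.
September 1–9, 2150: 9 days.
Residual: 251 days.
Total: 26183 days.

26183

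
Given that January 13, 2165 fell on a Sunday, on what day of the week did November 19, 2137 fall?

Tuesday

Count forward from the earlier date (November 19, 2137) to the later (January 13, 2165):
From November 19, 2137 to November 19, 2164: 27 years, of which 7 contain a Feb 29 — 20×365 + 7×366 = 9862 days.
November 2164: 30 − 19 = 11 days remain.
Then December (31): 31 days.
January 1–13, 2165: 13 days.
Residual: 55 days.
Total: 9917 days.
9917 mod 7 = 5, so 5 days before Sunday is Tuesday.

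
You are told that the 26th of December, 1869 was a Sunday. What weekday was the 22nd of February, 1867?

Count forward from the earlier date (February 22, 1867) to the later (December 26, 1869):
February 22, 1867 → February 22, 1868: 365 days.
February 22, 1868 → February 22, 1869: 366 days (1868 is a leap year).
February 1869: 28 − 22 = 6 days remain (1869 is not a leap year, so February has 28 days).
Then 9 full months totalling 275 days.
December 1–26, 1869: 26 days.
Residual: 307 days.
Total: 1038 days.
1038 mod 7 = 2, so 2 days before Sunday is Friday.

Friday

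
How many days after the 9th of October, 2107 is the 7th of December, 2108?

October 9, 2107 → October 9, 2108: 366 days (2108 is a leap year).
October 2108: 31 − 9 = 22 days remain.
Then November (30): 30 days.
December 1–7, 2108: 7 days.
Residual: 59 days.
Total: 425 days.

425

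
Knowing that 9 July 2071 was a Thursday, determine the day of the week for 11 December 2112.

From July 9, 2071 to July 9, 2112: 41 years, of which 10 contain a Feb 29 — 31×365 + 10×366 = 14975 days.
(2100 is not a leap year (divisible by 100 but not 400).)
July 2112: 31 − 9 = 22 days remain.
Then August (31), September (30), October (31), November (30): 31 + 30 + 31 + 30 = 122 days.
December 1–11, 2112: 11 days.
Residual: 155 days.
Total: 15130 days.
15130 mod 7 = 3, so 3 days after Thursday is Sunday.

Sunday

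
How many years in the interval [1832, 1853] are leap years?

6

Years divisible by 4 in [1832, 1853]: 1832, 1836, 1840, 1844, 1848, 1852.
No century exceptions apply. Count: 6.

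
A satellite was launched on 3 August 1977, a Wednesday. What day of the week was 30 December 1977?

August 1977: 31 − 3 = 28 days remain.
Then September (30), October (31), November (30): 30 + 31 + 30 = 91 days.
December 1–30, 1977: 30 days.
Total: 28 + 91 + 30 = 149 days.
149 mod 7 = 2, so 2 days after Wednesday is Friday.

Friday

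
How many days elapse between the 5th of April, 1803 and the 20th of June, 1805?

April 5, 1803 → April 5, 1804: 366 days (1804 is a leap year).
April 5, 1804 → April 5, 1805: 365 days.
April 1805: 30 − 5 = 25 days remain.
Then May (31): 31 days.
June 1–20, 1805: 20 days.
Residual: 76 days.
Total: 807 days.

807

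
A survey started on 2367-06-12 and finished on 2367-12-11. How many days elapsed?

182

June 2367: 30 − 12 = 18 days remain.
Then July (31), August (31), September (30), October (31), November (30): 31 + 31 + 30 + 31 + 30 = 153 days.
December 1–11, 2367: 11 days.
Total: 18 + 153 + 11 = 182 days.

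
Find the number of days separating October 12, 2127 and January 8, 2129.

454

October 12, 2127 → October 12, 2128: 366 days (2128 is a leap year).
October 2128: 31 − 12 = 19 days remain.
Then November (30), December (31): 30 + 31 = 61 days.
January 1–8, 2129: 8 days.
Residual: 88 days.
Total: 454 days.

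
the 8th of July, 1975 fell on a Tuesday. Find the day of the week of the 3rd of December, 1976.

July 1975: 31 − 8 = 23 days remain.
Then 16 full months totalling 488 days.
December 1–3, 1976: 3 days.
Total: 23 + 488 + 3 = 514 days.
514 mod 7 = 3, so 3 days after Tuesday is Friday.

Friday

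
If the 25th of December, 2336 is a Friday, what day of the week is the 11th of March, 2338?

Day-of-year of December 25, 2336: 360.
Day-of-year of March 11, 2338: 70.
2336 has 366 days, so 366 − 360 = 6 days remain in 2336.
Full years: 2337: 365. Sum = 365.
Total: 6 + 365 + 70 = 441 days.
441 is a multiple of 7, so the 11th of March, 2338 falls on the same weekday: Friday.

Friday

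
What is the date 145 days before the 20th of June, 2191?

the 26th of January, 2191

Count 145 days before June 20, 2191:
January 2191: 31 − 26 = 5 days remain.
Then February 2191 (28), March (31), April (30), May (31): 28 + 31 + 30 + 31 = 120 days.
June 1–20, 2191: 20 days.
Total: 5 + 120 + 20 = 145 days.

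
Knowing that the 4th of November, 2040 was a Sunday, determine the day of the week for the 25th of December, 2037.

Friday

Count forward from the earlier date (December 25, 2037) to the later (November 4, 2040):
Day-of-year of December 25, 2037: 359.
Day-of-year of November 4, 2040: 309.
2037 has 365 days, so 365 − 359 = 6 days remain in 2037.
Full years: 2038: 365; 2039: 365. Sum = 730.
Total: 6 + 730 + 309 = 1045 days.
1045 mod 7 = 2, so 2 days before Sunday is Friday.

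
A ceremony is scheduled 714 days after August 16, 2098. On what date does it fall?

July 31, 2100

Count 714 days after August 16, 2098:
August 16, 2098 → August 16, 2099: 365 days.
August 2099: 31 − 16 = 15 days remain.
Then 10 full months totalling 303 days.
July 1–31, 2100: 31 days.
Residual: 349 days.
Total: 714 days.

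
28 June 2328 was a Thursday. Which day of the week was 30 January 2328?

Monday

Count forward from the earlier date (January 30, 2328) to the later (June 28, 2328):
January 2328: 31 − 30 = 1 day remains.
Then February 2328 (29), March (31), April (30), May (31): 29 + 31 + 30 + 31 = 121 days.
June 1–28, 2328: 28 days.
Total: 1 + 121 + 28 = 150 days.
150 mod 7 = 3, so 3 days before Thursday is Monday.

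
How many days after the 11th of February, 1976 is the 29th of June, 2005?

Day-of-year of February 11, 1976: 42.
Day-of-year of June 29, 2005: 180.
1976 has 366 days, so 366 − 42 = 324 days remain in 1976.
Full years 1977–2004: 21 common + 7 leap = 21×365 + 7×366 = 10227 days.
Total: 324 + 10227 + 180 = 10731 days.

10731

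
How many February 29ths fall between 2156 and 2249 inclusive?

Years divisible by 4: 2156, 2160, …, 2248 — 24 in all.
Of these, 2200 is divisible by 100 but not 400, so not leap.
Leap years: 24 − 1 = 23.

23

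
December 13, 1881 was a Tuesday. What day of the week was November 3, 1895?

From December 13, 1881 to December 13, 1894: 13 years, of which 3 contain a Feb 29 — 10×365 + 3×366 = 4748 days.
December 1894: 31 − 13 = 18 days remain.
Then 10 full months totalling 304 days.
November 1–3, 1895: 3 days.
Residual: 325 days.
Total: 5073 days.
5073 mod 7 = 5, so 5 days after Tuesday is Sunday.

Sunday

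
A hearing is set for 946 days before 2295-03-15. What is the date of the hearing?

2292-08-11

Count 946 days before March 15, 2295:
Day-of-year of August 11, 2292: 224.
Day-of-year of March 15, 2295: 74.
2292 has 366 days, so 366 − 224 = 142 days remain in 2292.
Full years: 2293: 365; 2294: 365. Sum = 730.
Total: 142 + 730 + 74 = 946 days.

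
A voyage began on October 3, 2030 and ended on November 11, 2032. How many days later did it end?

770

October 2030: 31 − 3 = 28 days remain.
Then 24 full months totalling 731 days.
November 1–11, 2032: 11 days.
Total: 28 + 731 + 11 = 770 days.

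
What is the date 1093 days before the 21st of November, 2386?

the 24th of November, 2383

Count 1093 days before November 21, 2386:
Day-of-year of November 24, 2383: 328.
Day-of-year of November 21, 2386: 325.
2383 has 365 days, so 365 − 328 = 37 days remain in 2383.
Full years: 2384: 366; 2385: 365. Sum = 731.
Total: 37 + 731 + 325 = 1093 days.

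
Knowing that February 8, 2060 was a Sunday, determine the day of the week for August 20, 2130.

Sunday

From February 8, 2060 to February 8, 2130: 70 years, of which 17 contain a Feb 29 — 53×365 + 17×366 = 25567 days.
(2100 is not a leap year (divisible by 100 but not 400).)
February 2130: 28 − 8 = 20 days remain (2130 is not a leap year, so February has 28 days).
Then March (31), April (30), May (31), June (30), July (31): 31 + 30 + 31 + 30 + 31 = 153 days.
August 1–20, 2130: 20 days.
Residual: 193 days.
Total: 25760 days.
25760 is a multiple of 7, so August 20, 2130 falls on the same weekday: Sunday.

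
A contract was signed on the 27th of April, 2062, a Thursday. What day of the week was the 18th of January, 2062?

Count forward from the earlier date (January 18, 2062) to the later (April 27, 2062):
January 2062: 31 − 18 = 13 days remain.
Then February 2062 (28), March (31): 28 + 31 = 59 days.
April 1–27, 2062: 27 days.
Total: 13 + 59 + 27 = 99 days.
99 mod 7 = 1, so 1 day before Thursday is Wednesday.

Wednesday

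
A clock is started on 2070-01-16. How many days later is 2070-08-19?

215

January 2070: 31 − 16 = 15 days remain.
Then February 2070 (28), March (31), April (30), May (31), June (30), July (31): 28 + 31 + 30 + 31 + 30 + 31 = 181 days.
August 1–19, 2070: 19 days.
Total: 15 + 181 + 19 = 215 days.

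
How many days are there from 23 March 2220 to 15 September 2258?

From March 23, 2220 to March 23, 2258: 38 years, of which 9 contain a Feb 29 — 29×365 + 9×366 = 13879 days.
March 2258: 31 − 23 = 8 days remain.
Then April (30), May (31), June (30), July (31), August (31): 30 + 31 + 30 + 31 + 31 = 153 days.
September 1–15, 2258: 15 days.
Residual: 176 days.
Total: 14055 days.

14055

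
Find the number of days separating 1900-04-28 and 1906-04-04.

April 28, 1900 → April 28, 1901: 365 days.
April 28, 1901 → April 28, 1902: 365 days.
April 28, 1902 → April 28, 1903: 365 days.
April 28, 1903 → April 28, 1904: 366 days (1904 is a leap year).
April 28, 1904 → April 28, 1905: 365 days.
April 1905: 30 − 28 = 2 days remain.
Then 11 full months totalling 335 days.
April 1–4, 1906: 4 days.
Residual: 341 days.
Total: 2167 days.

2167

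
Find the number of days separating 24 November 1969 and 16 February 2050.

From November 24, 1969 to November 24, 2049: 80 years, of which 20 contain a Feb 29 — 60×365 + 20×366 = 29220 days.
(2000 is a leap year (divisible by 400).)
November 2049: 30 − 24 = 6 days remain.
Then December (31), January (31): 31 + 31 = 62 days.
February 1–16, 2050: 16 days (2050 is not a leap year).
Residual: 84 days.
Total: 29304 days.

29304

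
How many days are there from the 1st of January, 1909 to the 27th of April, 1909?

January 1909: 31 − 1 = 30 days remain.
Then February 1909 (28), March (31): 28 + 31 = 59 days.
April 1–27, 1909: 27 days.
Total: 30 + 59 + 27 = 116 days.

116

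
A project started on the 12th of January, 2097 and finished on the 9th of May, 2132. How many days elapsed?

12900

Day-of-year of January 12, 2097: 12.
Day-of-year of May 9, 2132: 130.
2097 has 365 days, so 365 − 12 = 353 days remain in 2097.
Full years 2098–2131: 27 common + 7 leap = 27×365 + 7×366 = 12417 days.
Total: 353 + 12417 + 130 = 12900 days.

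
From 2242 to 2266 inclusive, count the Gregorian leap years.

Years divisible by 4 in [2242, 2266]: 2244, 2248, 2252, 2256, 2260, 2264.
No century exceptions apply. Count: 6.

6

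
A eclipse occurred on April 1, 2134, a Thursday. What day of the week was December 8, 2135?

April 2134: 30 − 1 = 29 days remain.
Then 19 full months totalling 579 days.
December 1–8, 2135: 8 days.
Total: 29 + 579 + 8 = 616 days.
616 is a multiple of 7, so December 8, 2135 falls on the same weekday: Thursday.

Thursday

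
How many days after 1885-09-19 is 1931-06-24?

Day-of-year of September 19, 1885: 262.
Day-of-year of June 24, 1931: 175.
1885 has 365 days, so 365 − 262 = 103 days remain in 1885.
Full years 1886–1930: 35 common + 10 leap = 35×365 + 10×366 = 16435 days.
Total: 103 + 16435 + 175 = 16713 days.

16713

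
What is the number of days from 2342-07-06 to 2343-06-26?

355

July 2342: 31 − 6 = 25 days remain.
Then 10 full months totalling 304 days.
June 1–26, 2343: 26 days.
Residual: 355 days.
Total: 355 days.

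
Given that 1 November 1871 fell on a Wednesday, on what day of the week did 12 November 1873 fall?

Wednesday

Day-of-year of November 1, 1871: 305.
Day-of-year of November 12, 1873: 316.
1871 has 365 days, so 365 − 305 = 60 days remain in 1871.
Full years: 1872: 366. Sum = 366.
Total: 60 + 366 + 316 = 742 days.
742 is a multiple of 7, so 12 November 1873 falls on the same weekday: Wednesday.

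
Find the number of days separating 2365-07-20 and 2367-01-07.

July 20, 2365 → July 20, 2366: 365 days.
July 2366: 31 − 20 = 11 days remain.
Then August (31), September (30), October (31), November (30), December (31): 31 + 30 + 31 + 30 + 31 = 153 days.
January 1–7, 2367: 7 days.
Residual: 171 days.
Total: 536 days.

536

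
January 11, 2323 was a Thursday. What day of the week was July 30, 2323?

January 2323: 31 − 11 = 20 days remain.
Then February 2323 (28), March (31), April (30), May (31), June (30): 28 + 31 + 30 + 31 + 30 = 150 days.
July 1–30, 2323: 30 days.
Total: 20 + 150 + 30 = 200 days.
200 mod 7 = 4, so 4 days after Thursday is Monday.

Monday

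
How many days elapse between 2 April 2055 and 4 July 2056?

459

April 2055: 30 − 2 = 28 days remain.
Then 14 full months totalling 427 days.
July 1–4, 2056: 4 days.
Total: 28 + 427 + 4 = 459 days.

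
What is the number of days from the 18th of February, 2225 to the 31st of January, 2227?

February 18, 2225 → February 18, 2226: 365 days.
February 2226: 28 − 18 = 10 days remain (2226 is not a leap year, so February has 28 days).
Then 10 full months totalling 306 days.
January 1–31, 2227: 31 days.
Residual: 347 days.
Total: 712 days.

712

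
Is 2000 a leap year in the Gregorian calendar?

2000 is a leap year (divisible by 400).

Yes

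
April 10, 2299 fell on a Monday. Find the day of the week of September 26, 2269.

Count forward from the earlier date (September 26, 2269) to the later (April 10, 2299):
From September 26, 2269 to September 26, 2298: 29 years, of which 7 contain a Feb 29 — 22×365 + 7×366 = 10592 days.
September 2298: 30 − 26 = 4 days remain.
Then October (31), November (30), December (31), January (31), February 2299 (28), March (31): 31 + 30 + 31 + 31 + 28 + 31 = 182 days.
April 1–10, 2299: 10 days.
Residual: 196 days.
Total: 10788 days.
10788 mod 7 = 1, so 1 day before Monday is Sunday.

Sunday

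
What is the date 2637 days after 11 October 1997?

30 December 2004

Count 2637 days after October 11, 1997:
From October 11, 1997 to October 11, 2004: 7 years, of which 2 contain a Feb 29 — 5×365 + 2×366 = 2557 days.
(2000 is a leap year (divisible by 400).)
October 2004: 31 − 11 = 20 days remain.
Then November (30): 30 days.
December 1–30, 2004: 30 days.
Residual: 80 days.
Total: 2637 days.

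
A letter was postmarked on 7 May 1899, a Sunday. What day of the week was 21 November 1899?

May 1899: 31 − 7 = 24 days remain.
Then June (30), July (31), August (31), September (30), October (31): 30 + 31 + 31 + 30 + 31 = 153 days.
November 1–21, 1899: 21 days.
Total: 24 + 153 + 21 = 198 days.
198 mod 7 = 2, so 2 days after Sunday is Tuesday.

Tuesday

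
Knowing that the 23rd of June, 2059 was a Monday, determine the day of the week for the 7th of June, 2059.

Saturday

Count forward from the earlier date (June 7, 2059) to the later (June 23, 2059):
Within June 2059: 23 − 7 = 16 days.
16 mod 7 = 2, so 2 days before Monday is Saturday.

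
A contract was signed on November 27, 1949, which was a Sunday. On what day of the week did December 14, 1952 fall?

Day-of-year of November 27, 1949: 331.
Day-of-year of December 14, 1952: 349.
1949 has 365 days, so 365 − 331 = 34 days remain in 1949.
Full years: 1950: 365; 1951: 365. Sum = 730.
Total: 34 + 730 + 349 = 1113 days.
1113 is a multiple of 7, so December 14, 1952 falls on the same weekday: Sunday.

Sunday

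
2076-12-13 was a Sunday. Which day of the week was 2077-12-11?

Saturday

December 2076: 31 − 13 = 18 days remain.
Then 11 full months totalling 334 days.
December 1–11, 2077: 11 days.
Residual: 363 days.
Total: 363 days.
363 mod 7 = 6, so 6 days after Sunday is Saturday.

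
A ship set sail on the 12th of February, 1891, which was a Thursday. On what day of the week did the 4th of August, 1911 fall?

Friday

From February 12, 1891 to February 12, 1911: 20 years, of which 4 contain a Feb 29 — 16×365 + 4×366 = 7304 days.
(1900 is not a leap year (divisible by 100 but not 400).)
February 1911: 28 − 12 = 16 days remain (1911 is not a leap year, so February has 28 days).
Then March (31), April (30), May (31), June (30), July (31): 31 + 30 + 31 + 30 + 31 = 153 days.
August 1–4, 1911: 4 days.
Residual: 173 days.
Total: 7477 days.
7477 mod 7 = 1, so 1 day after Thursday is Friday.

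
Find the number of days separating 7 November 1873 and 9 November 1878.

1828

Day-of-year of November 7, 1873: 311.
Day-of-year of November 9, 1878: 313.
1873 has 365 days, so 365 − 311 = 54 days remain in 1873.
Full years: 1874: 365; 1875: 365; 1876: 366; 1877: 365. Sum = 1461.
Total: 54 + 1461 + 313 = 1828 days.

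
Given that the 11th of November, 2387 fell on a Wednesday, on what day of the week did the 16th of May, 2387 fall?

Count forward from the earlier date (May 16, 2387) to the later (November 11, 2387):
May 2387: 31 − 16 = 15 days remain.
Then June (30), July (31), August (31), September (30), October (31): 30 + 31 + 31 + 30 + 31 = 153 days.
November 1–11, 2387: 11 days.
Total: 15 + 153 + 11 = 179 days.
179 mod 7 = 4, so 4 days before Wednesday is Saturday.

Saturday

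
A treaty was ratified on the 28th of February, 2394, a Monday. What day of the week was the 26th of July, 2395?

February 28, 2394 → February 28, 2395: 365 days.
February 2395: 28 − 28 = 0 days remain (2395 is not a leap year, so February has 28 days).
Then March (31), April (30), May (31), June (30): 31 + 30 + 31 + 30 = 122 days.
July 1–26, 2395: 26 days.
Residual: 148 days.
Total: 513 days.
513 mod 7 = 2, so 2 days after Monday is Wednesday.

Wednesday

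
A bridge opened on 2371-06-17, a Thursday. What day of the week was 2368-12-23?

Count forward from the earlier date (December 23, 2368) to the later (June 17, 2371):
Day-of-year of December 23, 2368: 358.
Day-of-year of June 17, 2371: 168.
2368 has 366 days, so 366 − 358 = 8 days remain in 2368.
Full years: 2369: 365; 2370: 365. Sum = 730.
Total: 8 + 730 + 168 = 906 days.
906 mod 7 = 3, so 3 days before Thursday is Monday.

Monday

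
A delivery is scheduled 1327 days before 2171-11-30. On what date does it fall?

2168-04-12

Count 1327 days before November 30, 2171:
Day-of-year of April 12, 2168: 103.
Day-of-year of November 30, 2171: 334.
2168 has 366 days, so 366 − 103 = 263 days remain in 2168.
Full years: 2169: 365; 2170: 365. Sum = 730.
Total: 263 + 730 + 334 = 1327 days.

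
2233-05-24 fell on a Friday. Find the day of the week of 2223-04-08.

Count forward from the earlier date (April 8, 2223) to the later (May 24, 2233):
From April 8, 2223 to April 8, 2233: 10 years, of which 3 contain a Feb 29 — 7×365 + 3×366 = 3653 days.
April 2233: 30 − 8 = 22 days remain.
May 1–24, 2233: 24 days.
Residual: 46 days.
Total: 3699 days.
3699 mod 7 = 3, so 3 days before Friday is Tuesday.

Tuesday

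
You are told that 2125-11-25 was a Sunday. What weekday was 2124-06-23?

Count forward from the earlier date (June 23, 2124) to the later (November 25, 2125):
Day-of-year of June 23, 2124: 175.
Day-of-year of November 25, 2125: 329.
2124 has 366 days, so 366 − 175 = 191 days remain in 2124.
Total: 191 + 329 = 520 days.
520 mod 7 = 2, so 2 days before Sunday is Friday.

Friday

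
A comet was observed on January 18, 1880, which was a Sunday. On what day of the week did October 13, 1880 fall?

January 1880: 31 − 18 = 13 days remain.
Then February 1880 (29), March (31), April (30), May (31), June (30), July (31), August (31), September (30): 29 + 31 + 30 + 31 + 30 + 31 + 31 + 30 = 243 days.
October 1–13, 1880: 13 days.
Total: 13 + 243 + 13 = 269 days.
269 mod 7 = 3, so 3 days after Sunday is Wednesday.

Wednesday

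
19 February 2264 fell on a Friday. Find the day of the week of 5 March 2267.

Tuesday

Day-of-year of February 19, 2264: 50.
Day-of-year of March 5, 2267: 64.
2264 has 366 days, so 366 − 50 = 316 days remain in 2264.
Full years: 2265: 365; 2266: 365. Sum = 730.
Total: 316 + 730 + 64 = 1110 days.
1110 mod 7 = 4, so 4 days after Friday is Tuesday.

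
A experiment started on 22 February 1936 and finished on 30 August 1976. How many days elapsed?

14800

From February 22, 1936 to February 22, 1976: 40 years, of which 10 contain a Feb 29 — 30×365 + 10×366 = 14610 days.
February 1976: 29 − 22 = 7 days remain (1976 is a leap year, so February has 29 days).
Then March (31), April (30), May (31), June (30), July (31): 31 + 30 + 31 + 30 + 31 = 153 days.
August 1–30, 1976: 30 days.
Residual: 190 days.
Total: 14800 days.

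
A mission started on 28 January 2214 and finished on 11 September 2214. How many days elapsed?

January 2214: 31 − 28 = 3 days remain.
Then February 2214 (28), March (31), April (30), May (31), June (30), July (31), August (31): 28 + 31 + 30 + 31 + 30 + 31 + 31 = 212 days.
September 1–11, 2214: 11 days.
Total: 3 + 212 + 11 = 226 days.

226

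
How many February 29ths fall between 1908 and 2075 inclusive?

Years divisible by 4: 1908, 1912, …, 2072 — 42 in all.
2000 is divisible by 400, so still leap.
No century exceptions apply. Count: 42.

42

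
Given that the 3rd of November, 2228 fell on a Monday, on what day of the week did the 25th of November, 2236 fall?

From November 3, 2228 to November 3, 2236: 8 years, of which 2 contain a Feb 29 — 6×365 + 2×366 = 2922 days.
Within November 2236: 25 − 3 = 22 days.
Total: 2944 days.
2944 mod 7 = 4, so 4 days after Monday is Friday.

Friday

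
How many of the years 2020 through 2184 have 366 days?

41

Years divisible by 4: 2020, 2024, …, 2184 — 42 in all.
Of these, 2100 is divisible by 100 but not 400, so not leap.
Leap years: 42 − 1 = 41.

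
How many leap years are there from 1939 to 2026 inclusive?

22

Years divisible by 4: 1940, 1944, …, 2024 — 22 in all.
2000 is divisible by 400, so still leap.
No century exceptions apply. Count: 22.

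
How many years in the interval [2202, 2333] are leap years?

32

Years divisible by 4: 2204, 2208, …, 2332 — 33 in all.
Of these, 2300 is divisible by 100 but not 400, so not leap.
Leap years: 33 − 1 = 32.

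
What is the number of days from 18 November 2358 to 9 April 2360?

November 2358: 30 − 18 = 12 days remain.
Then 16 full months totalling 487 days.
April 1–9, 2360: 9 days.
Total: 12 + 487 + 9 = 508 days.

508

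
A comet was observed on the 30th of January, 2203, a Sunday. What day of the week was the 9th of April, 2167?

Count forward from the earlier date (April 9, 2167) to the later (January 30, 2203):
Day-of-year of April 9, 2167: 99.
Day-of-year of January 30, 2203: 30.
2167 has 365 days, so 365 − 99 = 266 days remain in 2167.
Full years 2168–2202: 27 common + 8 leap = 27×365 + 8×366 = 12783 days.
Total: 266 + 12783 + 30 = 13079 days.
13079 mod 7 = 3, so 3 days before Sunday is Thursday.

Thursday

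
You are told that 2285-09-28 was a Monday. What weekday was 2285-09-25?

Friday

Count forward from the earlier date (September 25, 2285) to the later (September 28, 2285):
Within September 2285: 28 − 25 = 3 days.
3 mod 7 = 3, so 3 days before Monday is Friday.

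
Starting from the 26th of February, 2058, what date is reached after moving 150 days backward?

the 29th of September, 2057

Count 150 days before February 26, 2058:
September 2057: 30 − 29 = 1 day remains.
Then October (31), November (30), December (31), January (31): 31 + 30 + 31 + 31 = 123 days.
February 1–26, 2058: 26 days (2058 is not a leap year).
Residual: 150 days.
Total: 150 days.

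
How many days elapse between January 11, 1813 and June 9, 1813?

January 1813: 31 − 11 = 20 days remain.
Then February 1813 (28), March (31), April (30), May (31): 28 + 31 + 30 + 31 = 120 days.
June 1–9, 1813: 9 days.
Total: 20 + 120 + 9 = 149 days.

149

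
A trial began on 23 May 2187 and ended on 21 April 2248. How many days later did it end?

22248

Day-of-year of May 23, 2187: 143.
Day-of-year of April 21, 2248: 112.
2187 has 365 days, so 365 − 143 = 222 days remain in 2187.
Full years 2188–2247: 46 common + 14 leap = 46×365 + 14×366 = 21914 days.
Total: 222 + 21914 + 112 = 22248 days.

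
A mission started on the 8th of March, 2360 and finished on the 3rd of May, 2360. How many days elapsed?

56

March 2360: 31 − 8 = 23 days remain.
Then April (30): 30 days.
May 1–3, 2360: 3 days.
Total: 23 + 30 + 3 = 56 days.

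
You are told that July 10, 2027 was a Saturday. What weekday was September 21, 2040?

Friday

From July 10, 2027 to July 10, 2040: 13 years, of which 4 contain a Feb 29 — 9×365 + 4×366 = 4749 days.
July 2040: 31 − 10 = 21 days remain.
Then August (31): 31 days.
September 1–21, 2040: 21 days.
Residual: 73 days.
Total: 4822 days.
4822 mod 7 = 6, so 6 days after Saturday is Friday.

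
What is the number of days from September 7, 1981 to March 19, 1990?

3115

Day-of-year of September 7, 1981: 250.
Day-of-year of March 19, 1990: 78.
1981 has 365 days, so 365 − 250 = 115 days remain in 1981.
Full years 1982–1989: 6 common + 2 leap = 6×365 + 2×366 = 2922 days.
Total: 115 + 2922 + 78 = 3115 days.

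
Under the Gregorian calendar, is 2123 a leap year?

2123 is not a leap year.

No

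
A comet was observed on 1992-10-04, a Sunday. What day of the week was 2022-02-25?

Friday

Day-of-year of October 4, 1992: 278.
Day-of-year of February 25, 2022: 56.
1992 has 366 days, so 366 − 278 = 88 days remain in 1992.
Full years 1993–2021: 22 common + 7 leap = 22×365 + 7×366 = 10592 days.
Total: 88 + 10592 + 56 = 10736 days.
10736 mod 7 = 5, so 5 days after Sunday is Friday.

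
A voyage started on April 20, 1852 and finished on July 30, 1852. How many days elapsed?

April 1852: 30 − 20 = 10 days remain.
Then May (31), June (30): 31 + 30 = 61 days.
July 1–30, 1852: 30 days.
Total: 10 + 61 + 30 = 101 days.

101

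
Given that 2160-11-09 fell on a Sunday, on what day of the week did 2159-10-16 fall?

Tuesday

Count forward from the earlier date (October 16, 2159) to the later (November 9, 2160):
Day-of-year of October 16, 2159: 289.
Day-of-year of November 9, 2160: 314.
2159 has 365 days, so 365 − 289 = 76 days remain in 2159.
Total: 76 + 314 = 390 days.
390 mod 7 = 5, so 5 days before Sunday is Tuesday.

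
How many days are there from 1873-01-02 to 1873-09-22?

January 1873: 31 − 2 = 29 days remain.
Then February 1873 (28), March (31), April (30), May (31), June (30), July (31), August (31): 28 + 31 + 30 + 31 + 30 + 31 + 31 = 212 days.
September 1–22, 1873: 22 days.
Total: 29 + 212 + 22 = 263 days.

263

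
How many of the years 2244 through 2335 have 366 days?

Years divisible by 4: 2244, 2248, …, 2332 — 23 in all.
Of these, 2300 is divisible by 100 but not 400, so not leap.
Leap years: 23 − 1 = 22.

22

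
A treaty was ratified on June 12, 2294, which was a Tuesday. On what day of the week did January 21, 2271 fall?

Count forward from the earlier date (January 21, 2271) to the later (June 12, 2294):
Day-of-year of January 21, 2271: 21.
Day-of-year of June 12, 2294: 163.
2271 has 365 days, so 365 − 21 = 344 days remain in 2271.
Full years 2272–2293: 16 common + 6 leap = 16×365 + 6×366 = 8036 days.
Total: 344 + 8036 + 163 = 8543 days.
8543 mod 7 = 3, so 3 days before Tuesday is Saturday.

Saturday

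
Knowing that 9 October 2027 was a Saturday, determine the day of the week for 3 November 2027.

October 2027: 31 − 9 = 22 days remain.
November 1–3, 2027: 3 days.
Total: 22 + 3 = 25 days.
25 mod 7 = 4, so 4 days after Saturday is Wednesday.

Wednesday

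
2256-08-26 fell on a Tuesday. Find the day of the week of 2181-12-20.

Count forward from the earlier date (December 20, 2181) to the later (August 26, 2256):
Day-of-year of December 20, 2181: 354.
Day-of-year of August 26, 2256: 239.
2181 has 365 days, so 365 − 354 = 11 days remain in 2181.
Full years 2182–2255: 57 common + 17 leap = 57×365 + 17×366 = 27027 days.
Total: 11 + 27027 + 239 = 27277 days.
27277 mod 7 = 5, so 5 days before Tuesday is Thursday.

Thursday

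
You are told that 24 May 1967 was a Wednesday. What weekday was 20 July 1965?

Tuesday

Count forward from the earlier date (July 20, 1965) to the later (May 24, 1967):
July 1965: 31 − 20 = 11 days remain.
Then 21 full months totalling 638 days.
May 1–24, 1967: 24 days.
Total: 11 + 638 + 24 = 673 days.
673 mod 7 = 1, so 1 day before Wednesday is Tuesday.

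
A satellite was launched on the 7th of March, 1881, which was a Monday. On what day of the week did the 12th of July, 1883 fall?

Thursday

March 7, 1881 → March 7, 1882: 365 days.
March 7, 1882 → March 7, 1883: 365 days.
March 1883: 31 − 7 = 24 days remain.
Then April (30), May (31), June (30): 30 + 31 + 30 = 91 days.
July 1–12, 1883: 12 days.
Residual: 127 days.
Total: 857 days.
857 mod 7 = 3, so 3 days after Monday is Thursday.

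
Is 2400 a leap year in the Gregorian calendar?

2400 is a leap year (divisible by 400).

Yes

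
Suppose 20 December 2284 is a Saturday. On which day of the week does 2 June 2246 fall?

Count forward from the earlier date (June 2, 2246) to the later (December 20, 2284):
Day-of-year of June 2, 2246: 153.
Day-of-year of December 20, 2284: 355.
2246 has 365 days, so 365 − 153 = 212 days remain in 2246.
Full years 2247–2283: 28 common + 9 leap = 28×365 + 9×366 = 13514 days.
Total: 212 + 13514 + 355 = 14081 days.
14081 mod 7 = 4, so 4 days before Saturday is Tuesday.

Tuesday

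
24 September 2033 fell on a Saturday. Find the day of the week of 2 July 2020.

Thursday

Count forward from the earlier date (July 2, 2020) to the later (September 24, 2033):
Day-of-year of July 2, 2020: 184.
Day-of-year of September 24, 2033: 267.
2020 has 366 days, so 366 − 184 = 182 days remain in 2020.
Full years 2021–2032: 9 common + 3 leap = 9×365 + 3×366 = 4383 days.
Total: 182 + 4383 + 267 = 4832 days.
4832 mod 7 = 2, so 2 days before Saturday is Thursday.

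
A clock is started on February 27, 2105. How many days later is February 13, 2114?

3273

Day-of-year of February 27, 2105: 58.
Day-of-year of February 13, 2114: 44.
2105 has 365 days, so 365 − 58 = 307 days remain in 2105.
Full years 2106–2113: 6 common + 2 leap = 6×365 + 2×366 = 2922 days.
Total: 307 + 2922 + 44 = 3273 days.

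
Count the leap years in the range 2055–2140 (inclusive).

21

Years divisible by 4: 2056, 2060, …, 2140 — 22 in all.
Of these, 2100 is divisible by 100 but not 400, so not leap.
Leap years: 22 − 1 = 21.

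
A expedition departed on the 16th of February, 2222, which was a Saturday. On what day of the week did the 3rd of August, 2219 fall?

Count forward from the earlier date (August 3, 2219) to the later (February 16, 2222):
August 3, 2219 → August 3, 2220: 366 days (2220 is a leap year).
August 3, 2220 → August 3, 2221: 365 days.
August 2221: 31 − 3 = 28 days remain.
Then September (30), October (31), November (30), December (31), January (31): 30 + 31 + 30 + 31 + 31 = 153 days.
February 1–16, 2222: 16 days (2222 is not a leap year).
Residual: 197 days.
Total: 928 days.
928 mod 7 = 4, so 4 days before Saturday is Tuesday.

Tuesday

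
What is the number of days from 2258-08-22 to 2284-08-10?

Day-of-year of August 22, 2258: 234.
Day-of-year of August 10, 2284: 223.
2258 has 365 days, so 365 − 234 = 131 days remain in 2258.
Full years 2259–2283: 19 common + 6 leap = 19×365 + 6×366 = 9131 days.
Total: 131 + 9131 + 223 = 9485 days.

9485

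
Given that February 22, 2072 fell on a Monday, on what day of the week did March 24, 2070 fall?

Count forward from the earlier date (March 24, 2070) to the later (February 22, 2072):
March 2070: 31 − 24 = 7 days remain.
Then 22 full months totalling 671 days.
February 1–22, 2072: 22 days (2072 is a leap year).
Total: 7 + 671 + 22 = 700 days.
700 is a multiple of 7, so March 24, 2070 falls on the same weekday: Monday.

Monday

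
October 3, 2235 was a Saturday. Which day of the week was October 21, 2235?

Within October 2235: 21 − 3 = 18 days.
18 mod 7 = 4, so 4 days after Saturday is Wednesday.

Wednesday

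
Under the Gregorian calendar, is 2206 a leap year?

No

2206 is not a leap year.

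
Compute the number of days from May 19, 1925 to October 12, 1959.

Day-of-year of May 19, 1925: 139.
Day-of-year of October 12, 1959: 285.
1925 has 365 days, so 365 − 139 = 226 days remain in 1925.
Full years 1926–1958: 25 common + 8 leap = 25×365 + 8×366 = 12053 days.
Total: 226 + 12053 + 285 = 12564 days.

12564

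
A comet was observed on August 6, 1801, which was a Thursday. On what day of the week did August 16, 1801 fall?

Within August 1801: 16 − 6 = 10 days.
10 mod 7 = 3, so 3 days after Thursday is Sunday.

Sunday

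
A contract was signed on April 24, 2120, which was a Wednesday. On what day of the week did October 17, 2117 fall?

Count forward from the earlier date (October 17, 2117) to the later (April 24, 2120):
Day-of-year of October 17, 2117: 290.
Day-of-year of April 24, 2120: 115.
2117 has 365 days, so 365 − 290 = 75 days remain in 2117.
Full years: 2118: 365; 2119: 365. Sum = 730.
Total: 75 + 730 + 115 = 920 days.
920 mod 7 = 3, so 3 days before Wednesday is Sunday.

Sunday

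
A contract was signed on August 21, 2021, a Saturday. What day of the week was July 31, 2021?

Saturday

Count forward from the earlier date (July 31, 2021) to the later (August 21, 2021):
July 2021: 31 − 31 = 0 days remain.
August 1–21, 2021: 21 days.
Total: 0 + 21 = 21 days.
21 is a multiple of 7, so July 31, 2021 falls on the same weekday: Saturday.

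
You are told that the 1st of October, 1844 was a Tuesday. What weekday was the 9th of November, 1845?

Day-of-year of October 1, 1844: 275.
Day-of-year of November 9, 1845: 313.
1844 has 366 days, so 366 − 275 = 91 days remain in 1844.
Total: 91 + 313 = 404 days.
404 mod 7 = 5, so 5 days after Tuesday is Sunday.

Sunday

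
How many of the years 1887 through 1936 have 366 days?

12

Years divisible by 4: 1888, 1892, …, 1936 — 13 in all.
Of these, 1900 is divisible by 100 but not 400, so not leap.
Leap years: 13 − 1 = 12.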